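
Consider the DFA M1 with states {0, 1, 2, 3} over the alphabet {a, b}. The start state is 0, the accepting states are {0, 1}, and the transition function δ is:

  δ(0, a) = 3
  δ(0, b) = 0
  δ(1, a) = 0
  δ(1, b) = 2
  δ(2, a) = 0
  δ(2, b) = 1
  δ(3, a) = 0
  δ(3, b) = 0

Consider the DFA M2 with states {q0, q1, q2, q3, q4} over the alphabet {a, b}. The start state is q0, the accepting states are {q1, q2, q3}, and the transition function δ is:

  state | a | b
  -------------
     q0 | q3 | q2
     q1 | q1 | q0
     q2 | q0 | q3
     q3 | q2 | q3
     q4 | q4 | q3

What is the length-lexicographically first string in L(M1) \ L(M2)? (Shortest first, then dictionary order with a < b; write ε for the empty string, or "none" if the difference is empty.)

ε

The empty string ε is accepted by M1 but not by M2.
Since ε is the unique shortest string, it is the required witness.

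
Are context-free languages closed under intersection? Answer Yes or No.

{aⁿbⁿcᵐ : m,n≥0} and {aᵐbⁿcⁿ : m,n≥0} are both context-free, but their intersection {aⁿbⁿcⁿ : n≥0} is not (pumping lemma).

No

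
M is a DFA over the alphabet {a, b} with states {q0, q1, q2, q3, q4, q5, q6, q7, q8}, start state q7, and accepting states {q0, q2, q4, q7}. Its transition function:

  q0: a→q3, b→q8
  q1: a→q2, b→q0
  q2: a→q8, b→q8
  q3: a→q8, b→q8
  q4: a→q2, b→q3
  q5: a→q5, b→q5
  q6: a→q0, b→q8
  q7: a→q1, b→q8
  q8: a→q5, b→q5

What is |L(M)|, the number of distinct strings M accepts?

3

The useful subgraph on states {q0, q1, q2, q7} is acyclic, so L(M) is finite; the longest accepting path visits 3 useful states, giving maximum string length 2.
Counting accepting paths from q7 by length: 1 of length 0, 2 of length 2. Total 3.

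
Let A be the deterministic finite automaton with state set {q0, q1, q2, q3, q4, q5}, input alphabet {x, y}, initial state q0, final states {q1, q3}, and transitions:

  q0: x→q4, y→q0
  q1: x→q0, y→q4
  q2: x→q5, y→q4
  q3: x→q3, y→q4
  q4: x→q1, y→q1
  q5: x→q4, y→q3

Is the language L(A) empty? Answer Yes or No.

The string xx is accepted: the run q0 → q4 → q1 ends in the accepting state q1.
Since at least one string is accepted, L(A) is not empty.

No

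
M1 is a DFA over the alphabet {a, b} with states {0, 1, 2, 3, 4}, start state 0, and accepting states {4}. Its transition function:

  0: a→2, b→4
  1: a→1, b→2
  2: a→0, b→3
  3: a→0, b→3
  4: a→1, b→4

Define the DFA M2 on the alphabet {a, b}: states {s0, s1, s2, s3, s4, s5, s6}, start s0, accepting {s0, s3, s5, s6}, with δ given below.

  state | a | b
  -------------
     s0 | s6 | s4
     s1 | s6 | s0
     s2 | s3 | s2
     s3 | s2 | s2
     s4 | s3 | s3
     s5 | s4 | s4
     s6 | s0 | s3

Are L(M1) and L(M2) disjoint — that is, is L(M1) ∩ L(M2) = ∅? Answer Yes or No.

No

The string bb is accepted by both M1 and M2.
Hence L(M1) ∩ L(M2) ≠ ∅.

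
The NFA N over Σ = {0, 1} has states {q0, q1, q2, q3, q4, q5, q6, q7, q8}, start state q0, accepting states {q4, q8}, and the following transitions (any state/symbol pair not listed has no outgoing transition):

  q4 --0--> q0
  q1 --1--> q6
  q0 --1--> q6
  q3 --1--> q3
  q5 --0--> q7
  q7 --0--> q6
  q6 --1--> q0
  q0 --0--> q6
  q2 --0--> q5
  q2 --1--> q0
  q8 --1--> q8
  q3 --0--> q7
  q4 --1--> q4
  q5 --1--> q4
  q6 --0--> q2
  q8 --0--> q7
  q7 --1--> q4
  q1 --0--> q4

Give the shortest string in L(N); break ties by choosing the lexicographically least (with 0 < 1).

0001

A breadth-first search from q0 reaches an accepting state first via the path q0 → q6 → q2 → q5 → q4 on input 0001.
No string of length < 4 is accepted (BFS exhausts all shorter strings without reaching an accepting state), and 0001 is the lexicographically least accepting string of length 4.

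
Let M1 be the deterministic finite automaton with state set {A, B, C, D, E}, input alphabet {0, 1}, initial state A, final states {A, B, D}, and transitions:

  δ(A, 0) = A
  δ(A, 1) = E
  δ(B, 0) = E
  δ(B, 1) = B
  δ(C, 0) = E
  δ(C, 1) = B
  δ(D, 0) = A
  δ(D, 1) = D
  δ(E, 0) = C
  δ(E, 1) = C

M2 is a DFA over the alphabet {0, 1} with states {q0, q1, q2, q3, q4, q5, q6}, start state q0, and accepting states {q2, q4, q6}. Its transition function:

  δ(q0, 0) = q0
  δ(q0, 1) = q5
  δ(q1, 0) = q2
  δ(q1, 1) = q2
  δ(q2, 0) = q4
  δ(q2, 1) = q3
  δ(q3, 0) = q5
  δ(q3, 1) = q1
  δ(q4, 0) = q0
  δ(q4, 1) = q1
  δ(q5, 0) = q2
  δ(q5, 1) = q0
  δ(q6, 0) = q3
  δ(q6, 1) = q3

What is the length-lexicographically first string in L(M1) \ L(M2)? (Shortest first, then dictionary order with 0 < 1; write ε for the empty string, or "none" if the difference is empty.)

ε

The empty string ε is accepted by M1 but not by M2.
Since ε is the unique shortest string, it is the required witness.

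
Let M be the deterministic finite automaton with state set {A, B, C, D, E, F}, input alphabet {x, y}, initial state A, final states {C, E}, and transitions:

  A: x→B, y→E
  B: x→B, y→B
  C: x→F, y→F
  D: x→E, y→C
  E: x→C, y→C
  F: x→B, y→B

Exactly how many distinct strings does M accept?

The useful subgraph on states {A, C, E} is acyclic, so L(M) is finite; the longest accepting path visits 3 useful states, giving maximum string length 2.
Counting accepting paths from A by length: 1 of length 1, 2 of length 2. Total 3.

3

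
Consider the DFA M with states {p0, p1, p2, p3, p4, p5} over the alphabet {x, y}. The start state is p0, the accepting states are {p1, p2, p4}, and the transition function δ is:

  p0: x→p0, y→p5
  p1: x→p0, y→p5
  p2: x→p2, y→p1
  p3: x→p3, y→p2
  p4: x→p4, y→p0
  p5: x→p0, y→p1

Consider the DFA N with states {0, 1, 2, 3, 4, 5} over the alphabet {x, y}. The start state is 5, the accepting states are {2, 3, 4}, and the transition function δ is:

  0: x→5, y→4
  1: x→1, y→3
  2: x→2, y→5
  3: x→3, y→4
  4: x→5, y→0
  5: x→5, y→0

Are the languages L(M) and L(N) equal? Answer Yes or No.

Yes

Exploring the product automaton M × N from the start pair (p0, 5), following both machines on each input symbol, reaches 3 state pairs: (p0, 5), (p5, 0), (p1, 4).
M accepts in {p1, p2, p4} and N accepts in {2, 3, 4}. In every reachable pair the two components are either both accepting — (p1, 4) — or both non-accepting, so no string is accepted by exactly one of the machines: L(M) \ L(N) and L(N) \ L(M) are both empty.
Hence every string is accepted by M iff it is accepted by N, and the two languages coincide.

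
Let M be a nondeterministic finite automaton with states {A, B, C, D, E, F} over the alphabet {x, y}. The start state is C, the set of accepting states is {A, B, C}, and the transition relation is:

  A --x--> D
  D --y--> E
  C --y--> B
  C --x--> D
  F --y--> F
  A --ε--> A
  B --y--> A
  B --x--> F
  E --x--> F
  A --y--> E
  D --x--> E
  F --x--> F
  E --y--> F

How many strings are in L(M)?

3

The useful subgraph on states {A, B, C} is acyclic, so L(M) is finite; the longest accepting path visits 3 useful states, giving maximum string length 2.
Counting accepting paths from C by length: 1 of length 0, 1 of length 1, 1 of length 2. Total 3.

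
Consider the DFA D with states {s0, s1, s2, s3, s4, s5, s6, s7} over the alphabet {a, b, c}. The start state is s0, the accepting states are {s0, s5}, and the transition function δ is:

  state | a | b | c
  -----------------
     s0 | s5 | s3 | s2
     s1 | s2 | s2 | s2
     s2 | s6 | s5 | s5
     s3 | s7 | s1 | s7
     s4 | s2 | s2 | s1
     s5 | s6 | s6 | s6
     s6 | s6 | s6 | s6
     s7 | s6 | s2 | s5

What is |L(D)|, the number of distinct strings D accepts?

16

The useful subgraph on states {s0, s1, s2, s3, s5, s7} is acyclic, so L(D) is finite; the longest accepting path visits 5 useful states, giving maximum string length 4.
Counting accepting paths from s0 by length: 1 of length 0, 1 of length 1, 2 of length 2, 2 of length 3, 10 of length 4. Total 16.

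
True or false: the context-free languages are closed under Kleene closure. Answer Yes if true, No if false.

If S₁ is the start symbol of a grammar for L, the grammar with new start symbol S and productions S → S₁S | ε generates L*.
So the context-free languages are closed under Kleene star.

Yes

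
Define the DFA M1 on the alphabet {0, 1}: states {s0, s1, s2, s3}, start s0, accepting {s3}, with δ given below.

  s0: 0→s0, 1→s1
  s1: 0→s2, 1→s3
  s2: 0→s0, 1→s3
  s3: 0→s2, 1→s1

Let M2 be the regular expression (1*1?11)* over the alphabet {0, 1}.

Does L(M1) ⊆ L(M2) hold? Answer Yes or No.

No

The string 011 is in L(M1) but not in L(M2).
So L(M1) ⊄ L(M2).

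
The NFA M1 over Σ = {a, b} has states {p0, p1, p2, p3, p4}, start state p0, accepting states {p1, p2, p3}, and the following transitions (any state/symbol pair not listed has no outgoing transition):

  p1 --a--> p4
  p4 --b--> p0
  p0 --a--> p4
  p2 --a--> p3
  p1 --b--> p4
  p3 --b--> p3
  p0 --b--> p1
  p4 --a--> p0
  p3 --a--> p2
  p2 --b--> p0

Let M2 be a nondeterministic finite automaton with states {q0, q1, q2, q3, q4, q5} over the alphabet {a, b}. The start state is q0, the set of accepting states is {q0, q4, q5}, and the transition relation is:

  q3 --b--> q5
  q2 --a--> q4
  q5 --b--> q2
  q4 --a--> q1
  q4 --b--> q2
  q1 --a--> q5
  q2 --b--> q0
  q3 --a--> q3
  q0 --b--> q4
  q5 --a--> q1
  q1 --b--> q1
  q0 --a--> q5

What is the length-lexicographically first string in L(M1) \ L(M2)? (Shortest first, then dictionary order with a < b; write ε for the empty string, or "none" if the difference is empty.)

aab

The string aab is accepted by M1 but not by M2.
No shorter string lies in the difference, and aab is the lexicographically first length-3 string in L(M1) \ L(M2).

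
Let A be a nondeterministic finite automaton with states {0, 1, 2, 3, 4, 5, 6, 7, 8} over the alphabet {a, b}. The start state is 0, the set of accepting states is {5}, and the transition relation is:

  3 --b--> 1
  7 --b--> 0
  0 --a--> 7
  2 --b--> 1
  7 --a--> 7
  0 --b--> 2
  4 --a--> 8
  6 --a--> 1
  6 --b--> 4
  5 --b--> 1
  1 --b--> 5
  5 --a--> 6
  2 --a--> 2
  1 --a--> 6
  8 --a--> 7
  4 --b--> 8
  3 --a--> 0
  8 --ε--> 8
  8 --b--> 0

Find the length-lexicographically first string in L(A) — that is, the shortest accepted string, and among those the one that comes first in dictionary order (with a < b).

A breadth-first search from 0 reaches an accepting state first via the path 0 → 2 → 1 → 5 on input bbb.
No string of length < 3 is accepted (BFS exhausts all shorter strings without reaching an accepting state), and bbb is the lexicographically least accepting string of length 3.

bbb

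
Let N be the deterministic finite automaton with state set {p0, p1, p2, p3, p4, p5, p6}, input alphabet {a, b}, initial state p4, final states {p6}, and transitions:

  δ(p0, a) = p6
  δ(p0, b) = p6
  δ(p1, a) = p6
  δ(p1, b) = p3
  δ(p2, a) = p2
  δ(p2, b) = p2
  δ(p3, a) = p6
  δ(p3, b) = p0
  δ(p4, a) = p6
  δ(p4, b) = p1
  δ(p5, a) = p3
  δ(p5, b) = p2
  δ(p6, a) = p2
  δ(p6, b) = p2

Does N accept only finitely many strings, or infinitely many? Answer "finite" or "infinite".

finite

The useful states (reachable from p4 and able to reach an accepting state) are {p0, p1, p3, p4, p6}.
Restricted to these states the transition graph has no cycle, so every accepting path has bounded length and L is finite.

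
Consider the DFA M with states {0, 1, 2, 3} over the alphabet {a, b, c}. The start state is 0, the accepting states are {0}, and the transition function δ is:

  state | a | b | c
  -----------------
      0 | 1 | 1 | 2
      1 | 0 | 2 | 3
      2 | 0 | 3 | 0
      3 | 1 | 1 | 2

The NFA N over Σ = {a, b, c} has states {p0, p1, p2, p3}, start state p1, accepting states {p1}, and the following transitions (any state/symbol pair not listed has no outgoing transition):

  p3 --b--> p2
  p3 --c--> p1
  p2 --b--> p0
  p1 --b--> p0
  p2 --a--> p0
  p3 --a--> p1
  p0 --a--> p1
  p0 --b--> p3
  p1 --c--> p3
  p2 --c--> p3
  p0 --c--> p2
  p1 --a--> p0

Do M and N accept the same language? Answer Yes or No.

Exploring the product automaton M × N from the start pair (0, p1), following both machines on each input symbol, reaches 4 state pairs: (0, p1), (1, p0), (2, p3), (3, p2).
M accepts in {0} and N accepts in {p1}. In every reachable pair the two components are either both accepting — (0, p1) — or both non-accepting, so no string is accepted by exactly one of the machines: L(M) \ L(N) and L(N) \ L(M) are both empty.
Hence every string is accepted by M iff it is accepted by N, and the two languages coincide.

Yes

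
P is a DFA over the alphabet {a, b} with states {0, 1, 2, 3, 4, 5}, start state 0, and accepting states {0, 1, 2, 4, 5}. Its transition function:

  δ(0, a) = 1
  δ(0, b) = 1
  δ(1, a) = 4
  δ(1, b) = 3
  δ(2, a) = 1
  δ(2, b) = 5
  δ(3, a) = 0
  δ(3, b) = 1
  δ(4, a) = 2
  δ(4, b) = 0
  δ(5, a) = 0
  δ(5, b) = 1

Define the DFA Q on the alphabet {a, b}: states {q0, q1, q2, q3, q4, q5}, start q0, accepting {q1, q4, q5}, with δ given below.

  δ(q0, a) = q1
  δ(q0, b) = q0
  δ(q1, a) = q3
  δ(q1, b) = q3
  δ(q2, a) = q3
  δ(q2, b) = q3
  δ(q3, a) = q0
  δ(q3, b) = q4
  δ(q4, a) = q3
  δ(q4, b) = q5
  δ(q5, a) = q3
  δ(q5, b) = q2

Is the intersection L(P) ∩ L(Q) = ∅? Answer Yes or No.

No

The string a is accepted by both P and Q.
Hence L(P) ∩ L(Q) ≠ ∅.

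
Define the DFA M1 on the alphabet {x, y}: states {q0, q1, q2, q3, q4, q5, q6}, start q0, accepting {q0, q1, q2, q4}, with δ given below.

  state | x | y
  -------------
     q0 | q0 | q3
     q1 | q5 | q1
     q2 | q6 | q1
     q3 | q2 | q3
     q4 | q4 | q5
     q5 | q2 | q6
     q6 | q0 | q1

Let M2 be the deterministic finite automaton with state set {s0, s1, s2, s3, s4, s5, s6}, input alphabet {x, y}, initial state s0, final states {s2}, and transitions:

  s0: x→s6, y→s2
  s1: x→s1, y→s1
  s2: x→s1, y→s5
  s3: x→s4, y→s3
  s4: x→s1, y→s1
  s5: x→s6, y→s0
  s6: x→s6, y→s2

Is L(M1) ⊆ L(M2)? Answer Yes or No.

The empty string ε is in L(M1) but not in L(M2).
So L(M1) ⊄ L(M2).

No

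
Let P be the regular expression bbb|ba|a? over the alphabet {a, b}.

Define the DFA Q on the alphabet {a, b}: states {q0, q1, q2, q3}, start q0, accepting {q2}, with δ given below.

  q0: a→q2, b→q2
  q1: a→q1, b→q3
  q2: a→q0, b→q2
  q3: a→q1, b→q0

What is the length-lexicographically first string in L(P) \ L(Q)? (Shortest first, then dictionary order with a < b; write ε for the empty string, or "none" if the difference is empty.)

ε

The empty string ε is accepted by P but not by Q.
Since ε is the unique shortest string, it is the required witness.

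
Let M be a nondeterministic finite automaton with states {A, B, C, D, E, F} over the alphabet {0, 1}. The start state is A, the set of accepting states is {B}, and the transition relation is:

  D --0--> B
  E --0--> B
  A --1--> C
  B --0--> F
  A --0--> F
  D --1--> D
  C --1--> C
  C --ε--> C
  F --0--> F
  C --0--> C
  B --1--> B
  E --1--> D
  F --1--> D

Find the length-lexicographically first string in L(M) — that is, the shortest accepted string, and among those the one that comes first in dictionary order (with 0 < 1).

A breadth-first search from A reaches an accepting state first via the path A → F → D → B on input 010.
No string of length < 3 is accepted (BFS exhausts all shorter strings without reaching an accepting state), and 010 is the lexicographically least accepting string of length 3.

010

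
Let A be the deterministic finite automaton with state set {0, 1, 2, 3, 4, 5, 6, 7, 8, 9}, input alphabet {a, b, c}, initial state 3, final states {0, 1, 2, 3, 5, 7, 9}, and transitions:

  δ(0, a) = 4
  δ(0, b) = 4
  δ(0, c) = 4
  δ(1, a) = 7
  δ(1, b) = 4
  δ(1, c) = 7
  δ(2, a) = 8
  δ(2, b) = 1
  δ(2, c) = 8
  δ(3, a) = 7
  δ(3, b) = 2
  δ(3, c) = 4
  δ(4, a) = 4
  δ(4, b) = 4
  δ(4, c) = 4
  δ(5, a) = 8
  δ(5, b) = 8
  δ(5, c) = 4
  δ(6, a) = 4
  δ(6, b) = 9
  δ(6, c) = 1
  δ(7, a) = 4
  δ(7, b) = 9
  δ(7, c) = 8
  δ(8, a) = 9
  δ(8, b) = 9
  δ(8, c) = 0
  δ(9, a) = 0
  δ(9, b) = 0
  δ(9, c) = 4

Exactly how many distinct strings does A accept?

The useful subgraph on states {0, 1, 2, 3, 7, 8, 9} is acyclic, so L(A) is finite; the longest accepting path visits 7 useful states, giving maximum string length 6.
Counting accepting paths from 3 by length: 1 of length 0, 2 of length 1, 2 of length 2, 13 of length 3, 14 of length 4, 10 of length 5, 8 of length 6. Total 50.

50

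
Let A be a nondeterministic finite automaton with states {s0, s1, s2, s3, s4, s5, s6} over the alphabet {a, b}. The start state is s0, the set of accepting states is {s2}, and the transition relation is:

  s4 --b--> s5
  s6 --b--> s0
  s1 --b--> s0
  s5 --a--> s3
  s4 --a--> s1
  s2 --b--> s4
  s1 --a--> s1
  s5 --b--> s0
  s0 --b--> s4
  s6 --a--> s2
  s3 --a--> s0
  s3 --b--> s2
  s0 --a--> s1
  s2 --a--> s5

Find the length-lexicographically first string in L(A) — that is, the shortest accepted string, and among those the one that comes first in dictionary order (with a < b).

bbab

A breadth-first search from s0 reaches an accepting state first via the path s0 → s4 → s5 → s3 → s2 on input bbab.
No string of length < 4 is accepted (BFS exhausts all shorter strings without reaching an accepting state), and bbab is the lexicographically least accepting string of length 4.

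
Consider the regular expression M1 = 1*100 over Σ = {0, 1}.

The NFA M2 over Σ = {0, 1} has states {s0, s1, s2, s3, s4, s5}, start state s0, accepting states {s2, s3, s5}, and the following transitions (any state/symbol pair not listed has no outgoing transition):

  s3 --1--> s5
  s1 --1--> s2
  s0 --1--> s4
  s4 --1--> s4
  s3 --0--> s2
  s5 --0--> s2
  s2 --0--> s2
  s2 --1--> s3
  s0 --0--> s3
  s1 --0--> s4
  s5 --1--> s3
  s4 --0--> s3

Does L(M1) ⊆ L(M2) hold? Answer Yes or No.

Yes

Converting the expression M1 to a DFA (subset construction, then merging equivalent states) gives the minimal DFA with states {r0, r1, r2, r3, r4}, start state r0, accepting states {r4} and transitions r0: 0→r1, 1→r2; r1: 0→r1, 1→r1; r2: 0→r3, 1→r2; r3: 0→r4, 1→r1; r4: 0→r1, 1→r1.
Exploring the product automaton M1 × M2 from the start pair (r0, s0), following both machines on each input symbol, reaches 7 state pairs: (r0, s0), (r1, s3), (r2, s4), (r1, s2), (r1, s5), (r3, s3), (r4, s2).
M1 accepts in {r4} and M2 accepts in {s2, s3, s5}. The reachable pairs whose M1-component is accepting are (r4, s2); in each of them the M2-component is accepting too, so the product for L(M1) \ L(M2) (M1-component accepting, M2-component rejecting) has no reachable accepting pair and the difference is empty.
Hence every string in L(M1) is also in L(M2).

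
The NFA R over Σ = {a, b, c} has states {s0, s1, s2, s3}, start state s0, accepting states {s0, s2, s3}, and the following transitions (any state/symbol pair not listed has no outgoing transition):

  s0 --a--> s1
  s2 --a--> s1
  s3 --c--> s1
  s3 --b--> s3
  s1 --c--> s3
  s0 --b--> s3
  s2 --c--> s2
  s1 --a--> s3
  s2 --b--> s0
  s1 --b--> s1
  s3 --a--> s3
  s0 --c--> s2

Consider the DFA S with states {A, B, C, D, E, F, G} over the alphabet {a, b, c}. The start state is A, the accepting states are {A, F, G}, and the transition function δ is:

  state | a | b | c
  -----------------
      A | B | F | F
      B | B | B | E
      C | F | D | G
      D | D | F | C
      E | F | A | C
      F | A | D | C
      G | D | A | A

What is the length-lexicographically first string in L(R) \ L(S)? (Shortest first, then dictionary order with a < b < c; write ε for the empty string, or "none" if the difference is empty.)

aa

The string aa is accepted by R but not by S.
No shorter string lies in the difference, and aa is the lexicographically first length-2 string in L(R) \ L(S).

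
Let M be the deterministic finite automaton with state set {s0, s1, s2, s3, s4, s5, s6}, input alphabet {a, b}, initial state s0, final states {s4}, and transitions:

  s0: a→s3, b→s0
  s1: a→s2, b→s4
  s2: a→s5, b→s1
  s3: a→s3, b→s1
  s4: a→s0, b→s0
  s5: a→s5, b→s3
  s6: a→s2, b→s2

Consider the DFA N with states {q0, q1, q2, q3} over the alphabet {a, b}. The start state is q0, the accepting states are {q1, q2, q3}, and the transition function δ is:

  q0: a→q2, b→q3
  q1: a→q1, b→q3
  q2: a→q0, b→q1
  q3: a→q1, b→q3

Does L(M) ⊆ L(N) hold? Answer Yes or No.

Yes

Exploring the product automaton M × N from the start pair (s0, q0), following both machines on each input symbol, reaches 12 state pairs: (s0, q0), (s3, q2), (s0, q3), (s3, q0), (s1, q1), (s3, q1), (s1, q3), (s2, q1), (s4, q3), (s5, q1), (s0, q1), (s3, q3).
M accepts in {s4} and N accepts in {q1, q2, q3}. The reachable pairs whose M-component is accepting are (s4, q3); in each of them the N-component is accepting too, so the product for L(M) \ L(N) (M-component accepting, N-component rejecting) has no reachable accepting pair and the difference is empty.
Hence every string in L(M) is also in L(N).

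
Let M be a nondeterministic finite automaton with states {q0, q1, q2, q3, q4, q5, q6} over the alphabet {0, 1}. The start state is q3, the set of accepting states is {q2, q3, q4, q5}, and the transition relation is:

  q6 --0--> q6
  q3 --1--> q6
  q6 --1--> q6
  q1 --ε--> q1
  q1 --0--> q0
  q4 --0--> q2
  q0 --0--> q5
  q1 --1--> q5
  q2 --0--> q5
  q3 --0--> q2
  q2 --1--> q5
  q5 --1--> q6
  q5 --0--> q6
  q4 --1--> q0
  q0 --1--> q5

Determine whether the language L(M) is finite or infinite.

finite

The useful states (reachable from q3 and able to reach an accepting state) are {q2, q3, q5}.
Restricted to these states the transition graph has no cycle, so every accepting path has bounded length and L is finite.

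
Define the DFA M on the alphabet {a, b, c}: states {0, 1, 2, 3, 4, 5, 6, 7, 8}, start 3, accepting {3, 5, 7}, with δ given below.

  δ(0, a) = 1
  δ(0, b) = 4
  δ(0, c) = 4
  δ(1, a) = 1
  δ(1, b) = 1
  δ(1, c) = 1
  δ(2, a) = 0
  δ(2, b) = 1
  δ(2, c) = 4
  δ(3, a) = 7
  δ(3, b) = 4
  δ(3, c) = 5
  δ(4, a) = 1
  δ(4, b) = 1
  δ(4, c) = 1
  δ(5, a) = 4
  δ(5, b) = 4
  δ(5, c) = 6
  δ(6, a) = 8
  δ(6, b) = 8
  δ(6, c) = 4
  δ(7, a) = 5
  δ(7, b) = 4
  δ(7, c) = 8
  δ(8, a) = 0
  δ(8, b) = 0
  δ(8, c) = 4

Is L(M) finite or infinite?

finite

The useful states (reachable from 3 and able to reach an accepting state) are {3, 5, 7}.
Restricted to these states the transition graph has no cycle, so every accepting path has bounded length and L is finite.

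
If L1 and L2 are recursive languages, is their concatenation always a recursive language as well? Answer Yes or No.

For an input of length n, try each of the n+1 split points, running the decider for L₁ on the prefix and the decider for L₂ on the suffix; accept if some split succeeds. Finitely many halting sub-runs, so this decides L₁L₂.
So the recursive languages are closed under concatenation.

Yes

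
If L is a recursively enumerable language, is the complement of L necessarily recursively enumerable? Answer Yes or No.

If both L and its complement were r.e., running the two recognisers in parallel would decide L, so L would be recursive; but there are r.e. languages that are not recursive (e.g. the halting problem), and their complements are therefore not r.e.

No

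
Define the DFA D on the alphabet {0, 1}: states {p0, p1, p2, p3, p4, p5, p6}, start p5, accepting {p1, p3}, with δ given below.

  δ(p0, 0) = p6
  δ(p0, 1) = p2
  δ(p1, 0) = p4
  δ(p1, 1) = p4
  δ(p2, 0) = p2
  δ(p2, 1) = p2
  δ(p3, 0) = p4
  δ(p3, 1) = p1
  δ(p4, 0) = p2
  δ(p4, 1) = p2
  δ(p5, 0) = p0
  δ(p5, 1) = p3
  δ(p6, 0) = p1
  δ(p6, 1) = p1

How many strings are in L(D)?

4

The useful subgraph on states {p0, p1, p3, p5, p6} is acyclic, so L(D) is finite; the longest accepting path visits 4 useful states, giving maximum string length 3.
Counting accepting paths from p5 by length: 1 of length 1, 1 of length 2, 2 of length 3. Total 4.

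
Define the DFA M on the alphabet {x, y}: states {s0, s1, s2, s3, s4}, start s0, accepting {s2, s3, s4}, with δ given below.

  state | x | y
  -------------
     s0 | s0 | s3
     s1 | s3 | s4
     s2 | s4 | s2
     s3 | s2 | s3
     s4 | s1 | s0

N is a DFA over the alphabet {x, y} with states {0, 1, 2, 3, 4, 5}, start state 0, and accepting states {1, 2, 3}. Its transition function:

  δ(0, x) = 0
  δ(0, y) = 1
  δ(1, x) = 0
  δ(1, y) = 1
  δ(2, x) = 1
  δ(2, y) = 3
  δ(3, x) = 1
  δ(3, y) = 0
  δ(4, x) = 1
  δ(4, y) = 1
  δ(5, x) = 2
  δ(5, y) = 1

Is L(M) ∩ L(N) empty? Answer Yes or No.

The string y is accepted by both M and N.
Hence L(M) ∩ L(N) ≠ ∅.

No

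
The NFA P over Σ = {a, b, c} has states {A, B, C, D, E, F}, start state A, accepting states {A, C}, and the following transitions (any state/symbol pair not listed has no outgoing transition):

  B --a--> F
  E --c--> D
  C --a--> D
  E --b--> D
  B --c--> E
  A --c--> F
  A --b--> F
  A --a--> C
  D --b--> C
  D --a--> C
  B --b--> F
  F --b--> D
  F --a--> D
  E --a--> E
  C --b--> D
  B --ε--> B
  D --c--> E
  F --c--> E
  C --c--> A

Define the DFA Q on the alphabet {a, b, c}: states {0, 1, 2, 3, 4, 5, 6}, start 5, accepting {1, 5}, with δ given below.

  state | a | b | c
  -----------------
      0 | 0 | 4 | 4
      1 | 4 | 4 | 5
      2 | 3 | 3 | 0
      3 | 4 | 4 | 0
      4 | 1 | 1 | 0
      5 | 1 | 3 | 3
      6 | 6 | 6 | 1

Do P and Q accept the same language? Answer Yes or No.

Yes

Exploring the product automaton P × Q from the start pair (A, 5), following both machines on each input symbol, reaches 5 state pairs: (A, 5), (C, 1), (F, 3), (D, 4), (E, 0).
P accepts in {A, C} and Q accepts in {1, 5}. In every reachable pair the two components are either both accepting — (A, 5), (C, 1) — or both non-accepting, so no string is accepted by exactly one of the machines: L(P) \ L(Q) and L(Q) \ L(P) are both empty.
Hence every string is accepted by P iff it is accepted by Q, and the two languages coincide.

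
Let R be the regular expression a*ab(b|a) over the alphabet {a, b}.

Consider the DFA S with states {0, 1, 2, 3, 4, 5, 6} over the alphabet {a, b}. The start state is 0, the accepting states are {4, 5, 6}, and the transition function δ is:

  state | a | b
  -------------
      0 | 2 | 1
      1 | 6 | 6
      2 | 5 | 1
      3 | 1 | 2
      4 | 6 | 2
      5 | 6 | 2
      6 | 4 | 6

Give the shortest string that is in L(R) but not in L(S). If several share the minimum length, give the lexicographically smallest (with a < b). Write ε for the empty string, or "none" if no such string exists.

aabb

The string aabb is accepted by R but not by S.
No shorter string lies in the difference, and aabb is the lexicographically first length-4 string in L(R) \ L(S).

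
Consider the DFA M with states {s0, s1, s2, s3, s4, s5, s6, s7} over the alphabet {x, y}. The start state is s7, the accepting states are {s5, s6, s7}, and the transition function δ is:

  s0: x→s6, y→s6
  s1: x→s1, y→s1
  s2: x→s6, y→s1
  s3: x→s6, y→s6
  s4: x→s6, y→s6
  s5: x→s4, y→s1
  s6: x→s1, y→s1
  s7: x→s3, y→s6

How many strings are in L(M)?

The useful subgraph on states {s3, s6, s7} is acyclic, so L(M) is finite; the longest accepting path visits 3 useful states, giving maximum string length 2.
Counting accepting paths from s7 by length: 1 of length 0, 1 of length 1, 2 of length 2. Total 4.

4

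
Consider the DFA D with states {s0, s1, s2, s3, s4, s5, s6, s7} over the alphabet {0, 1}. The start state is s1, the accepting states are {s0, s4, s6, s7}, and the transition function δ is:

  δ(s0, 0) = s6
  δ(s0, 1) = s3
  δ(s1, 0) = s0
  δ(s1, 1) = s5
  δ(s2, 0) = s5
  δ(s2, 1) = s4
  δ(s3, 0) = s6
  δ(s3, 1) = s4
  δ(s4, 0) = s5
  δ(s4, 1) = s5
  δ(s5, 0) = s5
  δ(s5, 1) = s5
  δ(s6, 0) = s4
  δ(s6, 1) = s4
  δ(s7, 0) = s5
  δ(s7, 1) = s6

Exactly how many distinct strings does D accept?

The useful subgraph on states {s0, s1, s3, s4, s6} is acyclic, so L(D) is finite; the longest accepting path visits 5 useful states, giving maximum string length 4.
Counting accepting paths from s1 by length: 1 of length 1, 1 of length 2, 4 of length 3, 2 of length 4. Total 8.

8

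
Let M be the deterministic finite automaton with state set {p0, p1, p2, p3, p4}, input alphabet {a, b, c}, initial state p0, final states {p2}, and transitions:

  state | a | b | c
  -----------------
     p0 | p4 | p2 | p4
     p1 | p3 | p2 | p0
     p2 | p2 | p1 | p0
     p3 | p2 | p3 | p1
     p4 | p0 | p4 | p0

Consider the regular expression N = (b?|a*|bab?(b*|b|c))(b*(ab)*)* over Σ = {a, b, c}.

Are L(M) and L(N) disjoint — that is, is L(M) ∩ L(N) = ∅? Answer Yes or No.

The string b is accepted by both M and N.
Hence L(M) ∩ L(N) ≠ ∅.

No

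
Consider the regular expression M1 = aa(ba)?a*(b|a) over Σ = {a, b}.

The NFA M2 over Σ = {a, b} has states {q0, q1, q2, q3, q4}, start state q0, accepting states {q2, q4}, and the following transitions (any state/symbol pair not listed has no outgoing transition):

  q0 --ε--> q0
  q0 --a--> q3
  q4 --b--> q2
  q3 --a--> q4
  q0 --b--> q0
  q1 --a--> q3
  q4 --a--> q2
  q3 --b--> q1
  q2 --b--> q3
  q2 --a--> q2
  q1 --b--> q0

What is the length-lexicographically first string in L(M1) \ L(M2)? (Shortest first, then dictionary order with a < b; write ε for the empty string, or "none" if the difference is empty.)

aaab

The string aaab is accepted by M1 but not by M2.
No shorter string lies in the difference, and aaab is the lexicographically first length-4 string in L(M1) \ L(M2).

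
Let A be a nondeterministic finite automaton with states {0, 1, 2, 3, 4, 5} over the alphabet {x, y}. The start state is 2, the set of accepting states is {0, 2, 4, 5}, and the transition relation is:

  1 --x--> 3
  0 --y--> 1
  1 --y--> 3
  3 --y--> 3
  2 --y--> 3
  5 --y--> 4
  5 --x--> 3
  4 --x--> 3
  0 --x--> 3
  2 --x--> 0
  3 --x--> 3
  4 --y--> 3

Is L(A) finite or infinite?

finite

The useful states (reachable from 2 and able to reach an accepting state) are {0, 2}.
Restricted to these states the transition graph has no cycle, so every accepting path has bounded length and L is finite.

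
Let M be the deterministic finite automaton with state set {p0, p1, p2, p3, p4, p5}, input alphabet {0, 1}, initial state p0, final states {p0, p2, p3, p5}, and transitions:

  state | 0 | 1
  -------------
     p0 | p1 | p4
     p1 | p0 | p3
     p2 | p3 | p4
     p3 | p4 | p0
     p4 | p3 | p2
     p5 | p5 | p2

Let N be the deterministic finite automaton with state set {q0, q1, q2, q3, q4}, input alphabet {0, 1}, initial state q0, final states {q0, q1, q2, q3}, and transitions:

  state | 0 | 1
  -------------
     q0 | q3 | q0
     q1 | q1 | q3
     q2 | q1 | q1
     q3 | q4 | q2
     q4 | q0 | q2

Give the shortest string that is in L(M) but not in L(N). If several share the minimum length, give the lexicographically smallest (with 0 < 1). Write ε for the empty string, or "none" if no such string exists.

00

The string 00 is accepted by M but not by N.
No shorter string lies in the difference, and 00 is the lexicographically first length-2 string in L(M) \ L(N).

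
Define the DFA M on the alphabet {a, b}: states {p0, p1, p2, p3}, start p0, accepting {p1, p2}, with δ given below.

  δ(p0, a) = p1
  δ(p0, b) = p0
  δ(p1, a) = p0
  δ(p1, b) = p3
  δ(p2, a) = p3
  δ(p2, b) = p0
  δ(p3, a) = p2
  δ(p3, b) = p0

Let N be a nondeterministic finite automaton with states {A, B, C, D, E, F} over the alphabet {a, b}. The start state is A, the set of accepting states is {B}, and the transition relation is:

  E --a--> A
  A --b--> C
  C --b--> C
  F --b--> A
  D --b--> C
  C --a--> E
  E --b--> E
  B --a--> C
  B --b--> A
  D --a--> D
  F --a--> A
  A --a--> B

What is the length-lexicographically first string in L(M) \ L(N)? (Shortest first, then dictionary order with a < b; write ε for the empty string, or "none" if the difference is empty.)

The string ba is accepted by M but not by N.
No shorter string lies in the difference, and ba is the lexicographically first length-2 string in L(M) \ L(N).

ba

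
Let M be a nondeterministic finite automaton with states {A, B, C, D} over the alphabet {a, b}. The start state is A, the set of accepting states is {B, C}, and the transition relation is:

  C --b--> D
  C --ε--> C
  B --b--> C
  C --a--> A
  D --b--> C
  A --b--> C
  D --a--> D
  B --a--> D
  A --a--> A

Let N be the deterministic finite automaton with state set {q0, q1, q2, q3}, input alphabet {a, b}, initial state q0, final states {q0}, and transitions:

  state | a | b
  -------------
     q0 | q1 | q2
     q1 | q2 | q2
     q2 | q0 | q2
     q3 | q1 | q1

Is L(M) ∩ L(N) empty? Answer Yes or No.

Exploring the product automaton M × N from the start pair (A, q0), following both machines on each input symbol, reaches 7 state pairs: (A, q0), (A, q1), (C, q2), (A, q2), (D, q2), (D, q0), (D, q1).
M accepts in {B, C} and N accepts in {q0}; no reachable pair has both components accepting, so no string drives both machines to acceptance simultaneously and L(M) ∩ L(N) = ∅.
So no string is accepted by both, and the intersection is empty.

Yes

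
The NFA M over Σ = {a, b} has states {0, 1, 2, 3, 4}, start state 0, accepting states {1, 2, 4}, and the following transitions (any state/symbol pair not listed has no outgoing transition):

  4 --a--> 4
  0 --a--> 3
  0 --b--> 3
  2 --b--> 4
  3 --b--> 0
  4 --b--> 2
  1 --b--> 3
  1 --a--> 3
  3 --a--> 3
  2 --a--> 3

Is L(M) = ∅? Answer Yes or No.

The states reachable from the start state are {0, 3}.
None of the accepting states {1, 2, 4} is reachable, so no string is accepted and L(M) = ∅.

Yes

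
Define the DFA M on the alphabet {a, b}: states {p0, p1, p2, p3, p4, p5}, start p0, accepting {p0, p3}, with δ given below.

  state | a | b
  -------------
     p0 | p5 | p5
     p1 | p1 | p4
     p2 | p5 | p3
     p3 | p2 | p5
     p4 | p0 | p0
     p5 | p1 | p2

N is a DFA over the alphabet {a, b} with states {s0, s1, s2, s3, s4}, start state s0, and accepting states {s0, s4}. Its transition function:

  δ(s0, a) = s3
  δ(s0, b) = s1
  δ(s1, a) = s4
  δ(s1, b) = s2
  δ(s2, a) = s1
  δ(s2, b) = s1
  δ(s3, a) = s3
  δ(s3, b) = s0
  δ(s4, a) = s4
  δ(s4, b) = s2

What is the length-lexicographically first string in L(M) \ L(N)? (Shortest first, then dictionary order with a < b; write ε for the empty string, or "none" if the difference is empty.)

abb

The string abb is accepted by M but not by N.
No shorter string lies in the difference, and abb is the lexicographically first length-3 string in L(M) \ L(N).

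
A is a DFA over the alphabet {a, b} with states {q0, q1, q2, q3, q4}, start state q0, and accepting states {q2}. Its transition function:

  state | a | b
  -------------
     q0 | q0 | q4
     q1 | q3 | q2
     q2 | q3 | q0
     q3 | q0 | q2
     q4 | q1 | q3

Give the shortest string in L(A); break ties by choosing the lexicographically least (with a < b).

A breadth-first search from q0 reaches an accepting state first via the path q0 → q4 → q1 → q2 on input bab.
No string of length < 3 is accepted (BFS exhausts all shorter strings without reaching an accepting state), and bab is the lexicographically least accepting string of length 3.

bab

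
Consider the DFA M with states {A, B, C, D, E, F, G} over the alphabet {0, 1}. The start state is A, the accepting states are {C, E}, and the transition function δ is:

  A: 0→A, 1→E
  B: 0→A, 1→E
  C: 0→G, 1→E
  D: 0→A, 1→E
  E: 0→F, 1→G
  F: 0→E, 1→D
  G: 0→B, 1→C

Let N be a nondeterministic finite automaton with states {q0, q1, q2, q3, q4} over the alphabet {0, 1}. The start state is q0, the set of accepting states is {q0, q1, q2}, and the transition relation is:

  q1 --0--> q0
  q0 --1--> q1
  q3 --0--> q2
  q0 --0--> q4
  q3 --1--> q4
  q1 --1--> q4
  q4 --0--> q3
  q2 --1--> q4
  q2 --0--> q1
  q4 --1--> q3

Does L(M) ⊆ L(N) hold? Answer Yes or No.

The string 01 is in L(M) but not in L(N).
So L(M) ⊄ L(N).

No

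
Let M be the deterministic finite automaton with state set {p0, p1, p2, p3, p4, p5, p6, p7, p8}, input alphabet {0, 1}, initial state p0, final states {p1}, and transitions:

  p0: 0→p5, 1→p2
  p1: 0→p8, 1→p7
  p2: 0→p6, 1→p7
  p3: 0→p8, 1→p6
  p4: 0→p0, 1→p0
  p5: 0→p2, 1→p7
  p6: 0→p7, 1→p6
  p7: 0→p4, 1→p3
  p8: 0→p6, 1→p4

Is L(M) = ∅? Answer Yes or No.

The states reachable from the start state are {p0, p2, p3, p4, p5, p6, p7, p8}.
None of the accepting states {p1} is reachable, so no string is accepted and L(M) = ∅.

Yes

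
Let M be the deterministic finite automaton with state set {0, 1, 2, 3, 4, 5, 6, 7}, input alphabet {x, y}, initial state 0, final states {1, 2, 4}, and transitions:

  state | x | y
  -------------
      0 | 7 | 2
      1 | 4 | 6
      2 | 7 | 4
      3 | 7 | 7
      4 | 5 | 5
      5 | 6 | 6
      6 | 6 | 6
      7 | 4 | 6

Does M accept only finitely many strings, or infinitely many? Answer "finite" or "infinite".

The useful states (reachable from 0 and able to reach an accepting state) are {0, 2, 4, 7}.
Restricted to these states the transition graph has no cycle, so every accepting path has bounded length and L is finite.

finite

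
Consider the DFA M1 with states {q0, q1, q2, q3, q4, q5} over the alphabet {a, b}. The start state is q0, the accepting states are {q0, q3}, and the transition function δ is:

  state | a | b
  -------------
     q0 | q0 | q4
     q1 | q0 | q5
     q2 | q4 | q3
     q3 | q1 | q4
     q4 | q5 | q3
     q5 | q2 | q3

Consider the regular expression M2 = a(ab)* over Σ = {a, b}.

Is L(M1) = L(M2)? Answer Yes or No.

The empty string ε is accepted by M1 but rejected by M2.
So L(M1) ≠ L(M2).

No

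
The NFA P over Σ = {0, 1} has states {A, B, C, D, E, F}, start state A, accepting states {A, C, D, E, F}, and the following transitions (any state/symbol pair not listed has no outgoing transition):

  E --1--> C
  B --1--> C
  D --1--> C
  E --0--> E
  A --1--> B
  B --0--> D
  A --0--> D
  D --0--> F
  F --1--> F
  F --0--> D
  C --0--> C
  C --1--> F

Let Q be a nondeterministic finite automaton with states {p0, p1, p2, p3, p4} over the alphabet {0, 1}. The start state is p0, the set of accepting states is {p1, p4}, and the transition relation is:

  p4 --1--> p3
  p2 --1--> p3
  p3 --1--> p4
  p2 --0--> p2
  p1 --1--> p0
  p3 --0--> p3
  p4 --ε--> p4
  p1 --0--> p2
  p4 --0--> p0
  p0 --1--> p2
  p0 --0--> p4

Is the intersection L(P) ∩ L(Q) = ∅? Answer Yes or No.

No

The string 0 is accepted by both P and Q.
Hence L(P) ∩ L(Q) ≠ ∅.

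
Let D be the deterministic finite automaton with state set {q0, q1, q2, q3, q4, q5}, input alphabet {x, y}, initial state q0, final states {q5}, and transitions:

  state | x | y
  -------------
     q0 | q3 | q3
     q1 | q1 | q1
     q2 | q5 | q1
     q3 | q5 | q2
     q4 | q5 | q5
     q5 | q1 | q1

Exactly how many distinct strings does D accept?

The useful subgraph on states {q0, q2, q3, q5} is acyclic, so L(D) is finite; the longest accepting path visits 4 useful states, giving maximum string length 3.
Counting accepting paths from q0 by length: 2 of length 2, 2 of length 3. Total 4.

4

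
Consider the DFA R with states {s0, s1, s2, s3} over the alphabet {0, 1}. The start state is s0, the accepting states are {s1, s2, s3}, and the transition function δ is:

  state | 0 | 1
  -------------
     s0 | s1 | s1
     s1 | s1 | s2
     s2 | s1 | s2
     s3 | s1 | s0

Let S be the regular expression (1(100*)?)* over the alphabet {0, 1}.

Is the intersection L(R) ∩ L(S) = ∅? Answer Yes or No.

The string 1 is accepted by both R and S.
Hence L(R) ∩ L(S) ≠ ∅.

No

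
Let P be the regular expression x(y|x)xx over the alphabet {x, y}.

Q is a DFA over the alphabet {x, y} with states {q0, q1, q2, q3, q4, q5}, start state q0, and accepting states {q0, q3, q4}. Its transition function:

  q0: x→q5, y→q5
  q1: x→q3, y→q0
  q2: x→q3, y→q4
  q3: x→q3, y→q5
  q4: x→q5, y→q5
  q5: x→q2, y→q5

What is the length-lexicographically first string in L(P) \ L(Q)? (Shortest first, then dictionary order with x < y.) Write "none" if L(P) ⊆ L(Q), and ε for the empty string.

none

Converting the expression P to a DFA (subset construction, then merging equivalent states) gives the minimal DFA with states {p0, p1, p2, p3, p4, p5}, start state p0, accepting states {p5} and transitions p0: x→p1, y→p2; p1: x→p3, y→p3; p2: x→p2, y→p2; p3: x→p4, y→p2; p4: x→p5, y→p2; p5: x→p2, y→p2.
Exploring the product automaton P × Q from the start pair (p0, q0), following both machines on each input symbol, reaches 11 state pairs: (p0, q0), (p1, q5), (p2, q5), (p3, q2), (p3, q5), (p2, q2), (p4, q3), (p2, q4), (p4, q2), (p2, q3), (p5, q3).
P accepts in {p5} and Q accepts in {q0, q3, q4}. The reachable pairs whose P-component is accepting are (p5, q3); in each of them the Q-component is accepting too, so the product for L(P) \ L(Q) (P-component accepting, Q-component rejecting) has no reachable accepting pair and the difference is empty.
So every string accepted by P is also accepted by Q: L(P) \ L(Q) = ∅ and there is no such string.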